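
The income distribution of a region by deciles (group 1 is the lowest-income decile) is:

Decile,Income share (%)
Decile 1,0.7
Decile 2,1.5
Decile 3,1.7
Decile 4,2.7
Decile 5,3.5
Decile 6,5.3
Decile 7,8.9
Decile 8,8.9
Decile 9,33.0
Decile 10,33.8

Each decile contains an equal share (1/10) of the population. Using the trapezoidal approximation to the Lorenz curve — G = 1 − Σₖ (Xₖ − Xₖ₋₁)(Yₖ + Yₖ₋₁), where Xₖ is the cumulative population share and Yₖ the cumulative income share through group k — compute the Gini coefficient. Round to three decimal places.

0.575

Cumulative income shares Yₖ: 0.0070, 0.0220, 0.0390, 0.0660, 0.1010, 0.1540, 0.2430, 0.3320, 0.6620, 1.0000
Σ (Xₖ−Xₖ₋₁)(Yₖ+Yₖ₋₁) = (1/10)(0.0070+0.0000) + (1/10)(0.0220+0.0070) + (1/10)(0.0390+0.0220) + (1/10)(0.0660+0.0390) + (1/10)(0.1010+0.0660) + (1/10)(0.1540+0.1010) + (1/10)(0.2430+0.1540) + (1/10)(0.3320+0.2430) + (1/10)(0.6620+0.3320) + (1/10)(1.0000+0.6620)
  = 0.0007 + 0.0029 + 0.0061 + 0.0105 + 0.0167 + 0.0255 + 0.0397 + 0.0575 + 0.0994 + 0.1662 = 0.4252
G = 1 − 0.4252 = 0.5748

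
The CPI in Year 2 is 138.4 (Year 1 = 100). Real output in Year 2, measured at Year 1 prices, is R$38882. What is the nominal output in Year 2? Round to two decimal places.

Nominal = Real × (Index/100) = 38882 × (138.4/100)
        = 38882 × 1.384 = 53812.6880

53812.69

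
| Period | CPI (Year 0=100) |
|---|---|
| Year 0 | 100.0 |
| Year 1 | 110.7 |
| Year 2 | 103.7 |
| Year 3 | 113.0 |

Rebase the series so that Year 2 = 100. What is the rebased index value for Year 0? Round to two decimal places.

Rebased(Year 0) = 100.0 / 103.7 × 100 = 96.4320

96.43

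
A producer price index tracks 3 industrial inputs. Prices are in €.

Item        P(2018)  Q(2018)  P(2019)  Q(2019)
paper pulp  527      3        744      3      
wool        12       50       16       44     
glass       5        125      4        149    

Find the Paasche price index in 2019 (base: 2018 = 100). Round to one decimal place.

123.8

Paasche price index uses current-period quantities as weights.
ΣP(2019)·Q(2019) = 744×3 + 16×44 + 4×149 = 2232 + 704 + 596 = 3532
ΣP(2018)·Q(2019) = 527×3 + 12×44 + 5×149 = 1581 + 528 + 745 = 2854
Index = 3532 / 2854 × 100 = 123.7561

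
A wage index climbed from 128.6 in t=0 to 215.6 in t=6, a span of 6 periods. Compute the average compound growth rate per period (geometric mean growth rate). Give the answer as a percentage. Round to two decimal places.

8.99%

Growth factor = (215.6/128.6)^(1/6) = (1.676516)^(1/6) = 1.089937
Growth rate = 1.089937 − 1 = 0.089937 = 8.9937%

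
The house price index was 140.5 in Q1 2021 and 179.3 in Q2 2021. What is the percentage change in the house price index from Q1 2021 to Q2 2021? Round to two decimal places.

27.62%

Change = (179.3 − 140.5) / 140.5 × 100
       = 38.8 / 140.5 × 100 = 27.6157%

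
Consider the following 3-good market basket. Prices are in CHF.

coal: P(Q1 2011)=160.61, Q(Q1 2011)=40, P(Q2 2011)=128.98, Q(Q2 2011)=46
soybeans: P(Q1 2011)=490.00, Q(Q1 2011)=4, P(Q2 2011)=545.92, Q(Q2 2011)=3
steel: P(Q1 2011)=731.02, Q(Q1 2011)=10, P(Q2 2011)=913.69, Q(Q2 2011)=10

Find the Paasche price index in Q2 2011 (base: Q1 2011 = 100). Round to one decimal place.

103.3

Paasche price index uses current-period quantities as weights.
ΣP(Q2 2011)·Q(Q2 2011) = 128.98×46 + 545.92×3 + 913.69×10 = 5933.08 + 1637.76 + 9136.9 = 16707.74
ΣP(Q1 2011)·Q(Q2 2011) = 160.61×46 + 490.00×3 + 731.02×10 = 7388.06 + 1470 + 7310.2 = 16168.26
Index = 16707.74 / 16168.26 × 100 = 103.3367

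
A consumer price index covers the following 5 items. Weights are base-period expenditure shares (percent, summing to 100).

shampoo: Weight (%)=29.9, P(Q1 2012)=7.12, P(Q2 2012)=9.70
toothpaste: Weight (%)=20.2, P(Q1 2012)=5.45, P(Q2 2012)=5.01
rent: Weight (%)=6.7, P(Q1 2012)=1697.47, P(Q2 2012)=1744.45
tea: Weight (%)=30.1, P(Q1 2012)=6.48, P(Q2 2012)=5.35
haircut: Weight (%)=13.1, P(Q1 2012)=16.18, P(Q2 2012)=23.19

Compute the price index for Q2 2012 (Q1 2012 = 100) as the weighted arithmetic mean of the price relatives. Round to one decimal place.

109.8

shampoo: 29.9 × (9.70/7.12) = 29.9 × 1.362360 = 40.7346
toothpaste: 20.2 × (5.01/5.45) = 20.2 × 0.919266 = 18.5692
rent: 6.7 × (1744.45/1697.47) = 6.7 × 1.027676 = 6.8854
tea: 30.1 × (5.35/6.48) = 30.1 × 0.825617 = 24.8511
haircut: 13.1 × (23.19/16.18) = 13.1 × 1.433251 = 18.7756
Index = Σ wᵢ·(p₁ᵢ/p₀ᵢ) = 40.7346 + 18.5692 + 6.8854 + 24.8511 + 18.7756 = 109.8158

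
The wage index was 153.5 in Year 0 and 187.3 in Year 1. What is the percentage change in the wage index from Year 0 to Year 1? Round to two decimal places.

Change = (187.3 − 153.5) / 153.5 × 100
       = 33.8 / 153.5 × 100 = 22.0195%

22.02%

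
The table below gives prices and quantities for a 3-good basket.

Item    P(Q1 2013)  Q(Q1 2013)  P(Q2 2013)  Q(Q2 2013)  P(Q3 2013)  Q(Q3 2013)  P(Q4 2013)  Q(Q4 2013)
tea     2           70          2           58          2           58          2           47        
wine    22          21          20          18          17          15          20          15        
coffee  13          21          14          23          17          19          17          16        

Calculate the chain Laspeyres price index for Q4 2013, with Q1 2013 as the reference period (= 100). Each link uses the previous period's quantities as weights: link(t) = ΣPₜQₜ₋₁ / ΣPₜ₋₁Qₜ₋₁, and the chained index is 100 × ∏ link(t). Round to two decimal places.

105.88

Link Q1 2013→Q2 2013:
ΣP(Q2 2013)Q(Q1 2013) = 2×70 + 20×21 + 14×21 = 140 + 420 + 294 = 854
ΣP(Q1 2013)Q(Q1 2013) = 2×70 + 22×21 + 13×21 = 140 + 462 + 273 = 875
link = 854/875 = 0.976000
Link Q2 2013→Q3 2013:
ΣP(Q3 2013)Q(Q2 2013) = 2×58 + 17×18 + 17×23 = 116 + 306 + 391 = 813
ΣP(Q2 2013)Q(Q2 2013) = 2×58 + 20×18 + 14×23 = 116 + 360 + 322 = 798
link = 813/798 = 1.018797
Link Q3 2013→Q4 2013:
ΣP(Q4 2013)Q(Q3 2013) = 2×58 + 20×15 + 17×19 = 116 + 300 + 323 = 739
ΣP(Q3 2013)Q(Q3 2013) = 2×58 + 17×15 + 17×19 = 116 + 255 + 323 = 694
link = 739/694 = 1.064841
Chained index = 100 × 0.976000 × 1.018797 × 1.064841 = 105.8821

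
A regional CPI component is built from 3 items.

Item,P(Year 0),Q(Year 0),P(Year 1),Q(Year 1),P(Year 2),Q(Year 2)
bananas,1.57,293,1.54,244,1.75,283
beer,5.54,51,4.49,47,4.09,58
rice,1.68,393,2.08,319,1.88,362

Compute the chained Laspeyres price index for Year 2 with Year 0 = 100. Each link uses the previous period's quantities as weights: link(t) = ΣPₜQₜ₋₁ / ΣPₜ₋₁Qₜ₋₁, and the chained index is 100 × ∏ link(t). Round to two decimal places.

Link Year 0→Year 1:
ΣP(Year 1)Q(Year 0) = 1.54×293 + 4.49×51 + 2.08×393 = 451.22 + 228.99 + 817.44 = 1497.65
ΣP(Year 0)Q(Year 0) = 1.57×293 + 5.54×51 + 1.68×393 = 460.01 + 282.54 + 660.24 = 1402.79
link = 1497.65/1402.79 = 1.067622
Link Year 1→Year 2:
ΣP(Year 2)Q(Year 1) = 1.75×244 + 4.09×47 + 1.88×319 = 427 + 192.23 + 599.72 = 1218.95
ΣP(Year 1)Q(Year 1) = 1.54×244 + 4.49×47 + 2.08×319 = 375.76 + 211.03 + 663.52 = 1250.31
link = 1218.95/1250.31 = 0.974918
Chained index = 100 × 1.067622 × 0.974918 = 104.0845

104.08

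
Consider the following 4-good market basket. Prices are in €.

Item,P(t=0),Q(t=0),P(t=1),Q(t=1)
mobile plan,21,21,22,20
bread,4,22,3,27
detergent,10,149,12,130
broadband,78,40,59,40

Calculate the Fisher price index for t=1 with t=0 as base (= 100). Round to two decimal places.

Laspeyres component (base-period weights):
ΣP(t=1)Q(t=0) = 22×21 + 3×22 + 12×149 + 59×40 = 462 + 66 + 1788 + 2360 = 4676
ΣP(t=0)Q(t=0) = 21×21 + 4×22 + 10×149 + 78×40 = 441 + 88 + 1490 + 3120 = 5139
L = 4676 / 5139 × 100 = 90.9905
Paasche component (current-period weights):
ΣP(t=1)Q(t=1) = 22×20 + 3×27 + 12×130 + 59×40 = 440 + 81 + 1560 + 2360 = 4441
ΣP(t=0)Q(t=1) = 21×20 + 4×27 + 10×130 + 78×40 = 420 + 108 + 1300 + 3120 = 4948
P = 4441 / 4948 × 100 = 89.7534
Fisher = √(L × P) = √(90.9905 × 89.7534) = 90.3698

90.37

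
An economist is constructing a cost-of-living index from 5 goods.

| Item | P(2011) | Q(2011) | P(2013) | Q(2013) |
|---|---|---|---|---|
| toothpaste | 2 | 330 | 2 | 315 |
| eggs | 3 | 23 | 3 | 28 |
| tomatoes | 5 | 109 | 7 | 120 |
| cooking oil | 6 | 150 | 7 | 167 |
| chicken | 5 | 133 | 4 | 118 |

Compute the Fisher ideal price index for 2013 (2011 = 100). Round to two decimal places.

109.11

Laspeyres component (base-period weights):
ΣP(2013)Q(2011) = 2×330 + 3×23 + 7×109 + 7×150 + 4×133 = 660 + 69 + 763 + 1050 + 532 = 3074
ΣP(2011)Q(2011) = 2×330 + 3×23 + 5×109 + 6×150 + 5×133 = 660 + 69 + 545 + 900 + 665 = 2839
L = 3074 / 2839 × 100 = 108.2776
Paasche component (current-period weights):
ΣP(2013)Q(2013) = 2×315 + 3×28 + 7×120 + 7×167 + 4×118 = 630 + 84 + 840 + 1169 + 472 = 3195
ΣP(2011)Q(2013) = 2×315 + 3×28 + 5×120 + 6×167 + 5×118 = 630 + 84 + 600 + 1002 + 590 = 2906
P = 3195 / 2906 × 100 = 109.9449
Fisher = √(L × P) = √(108.2776 × 109.9449) = 109.1081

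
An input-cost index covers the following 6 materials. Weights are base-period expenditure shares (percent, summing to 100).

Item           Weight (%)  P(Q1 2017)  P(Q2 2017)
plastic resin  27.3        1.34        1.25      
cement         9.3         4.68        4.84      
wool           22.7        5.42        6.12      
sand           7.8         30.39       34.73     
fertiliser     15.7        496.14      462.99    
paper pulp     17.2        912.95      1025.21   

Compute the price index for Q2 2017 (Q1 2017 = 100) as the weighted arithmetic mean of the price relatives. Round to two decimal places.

103.60

plastic resin: 27.3 × (1.25/1.34) = 27.3 × 0.932836 = 25.4664
cement: 9.3 × (4.84/4.68) = 9.3 × 1.034188 = 9.6179
wool: 22.7 × (6.12/5.42) = 22.7 × 1.129151 = 25.6317
sand: 7.8 × (34.73/30.39) = 7.8 × 1.142810 = 8.9139
fertiliser: 15.7 × (462.99/496.14) = 15.7 × 0.933184 = 14.6510
paper pulp: 17.2 × (1025.21/912.95) = 17.2 × 1.122964 = 19.3150
Index = Σ wᵢ·(p₁ᵢ/p₀ᵢ) = 25.4664 + 9.6179 + 25.6317 + 8.9139 + 14.6510 + 19.3150 = 103.5960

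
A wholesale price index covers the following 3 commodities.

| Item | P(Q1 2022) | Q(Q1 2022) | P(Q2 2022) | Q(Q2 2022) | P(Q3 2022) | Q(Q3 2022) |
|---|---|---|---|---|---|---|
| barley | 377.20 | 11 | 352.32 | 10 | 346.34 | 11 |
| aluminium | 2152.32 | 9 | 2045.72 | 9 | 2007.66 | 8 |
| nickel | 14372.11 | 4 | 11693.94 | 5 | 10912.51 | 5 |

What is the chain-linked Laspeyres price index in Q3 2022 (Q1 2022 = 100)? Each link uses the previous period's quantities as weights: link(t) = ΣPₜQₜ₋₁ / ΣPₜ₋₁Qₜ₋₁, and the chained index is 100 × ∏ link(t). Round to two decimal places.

Link Q1 2022→Q2 2022:
ΣP(Q2 2022)Q(Q1 2022) = 352.32×11 + 2045.72×9 + 11693.94×4 = 3875.52 + 18411.48 + 46775.76 = 69062.76
ΣP(Q1 2022)Q(Q1 2022) = 377.20×11 + 2152.32×9 + 14372.11×4 = 4149.2 + 19370.88 + 57488.44 = 81008.52
link = 69062.76/81008.52 = 0.852537
Link Q2 2022→Q3 2022:
ΣP(Q3 2022)Q(Q2 2022) = 346.34×10 + 2007.66×9 + 10912.51×5 = 3463.4 + 18068.94 + 54562.55 = 76094.89
ΣP(Q2 2022)Q(Q2 2022) = 352.32×10 + 2045.72×9 + 11693.94×5 = 3523.2 + 18411.48 + 58469.7 = 80404.38
link = 76094.89/80404.38 = 0.946402
Chained index = 100 × 0.852537 × 0.946402 = 80.6843

80.68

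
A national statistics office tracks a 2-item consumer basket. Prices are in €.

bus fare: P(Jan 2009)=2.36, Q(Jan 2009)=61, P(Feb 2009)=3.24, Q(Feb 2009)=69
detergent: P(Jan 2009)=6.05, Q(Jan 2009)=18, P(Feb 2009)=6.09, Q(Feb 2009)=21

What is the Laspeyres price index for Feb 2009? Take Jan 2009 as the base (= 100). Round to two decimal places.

121.51

Laspeyres price index uses base-period quantities as weights.
ΣP(Feb 2009)·Q(Jan 2009) = 3.24×61 + 6.09×18 = 197.64 + 109.62 = 307.26
ΣP(Jan 2009)·Q(Jan 2009) = 2.36×61 + 6.05×18 = 143.96 + 108.9 = 252.86
Index = 307.26 / 252.86 × 100 = 121.5139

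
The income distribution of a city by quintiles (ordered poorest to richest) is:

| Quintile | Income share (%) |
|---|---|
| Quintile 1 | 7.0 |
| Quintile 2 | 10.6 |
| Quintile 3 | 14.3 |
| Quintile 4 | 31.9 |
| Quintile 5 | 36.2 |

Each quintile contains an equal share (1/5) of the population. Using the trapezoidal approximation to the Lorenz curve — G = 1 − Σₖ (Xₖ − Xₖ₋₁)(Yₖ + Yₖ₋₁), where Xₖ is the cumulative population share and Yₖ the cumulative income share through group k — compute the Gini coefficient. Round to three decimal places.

Cumulative income shares Yₖ: 0.0700, 0.1760, 0.3190, 0.6380, 1.0000
Σ (Xₖ−Xₖ₋₁)(Yₖ+Yₖ₋₁) = (1/5)(0.0700+0.0000) + (1/5)(0.1760+0.0700) + (1/5)(0.3190+0.1760) + (1/5)(0.6380+0.3190) + (1/5)(1.0000+0.6380)
  = 0.0140 + 0.0492 + 0.0990 + 0.1914 + 0.3276 = 0.6812
G = 1 − 0.6812 = 0.3188

0.319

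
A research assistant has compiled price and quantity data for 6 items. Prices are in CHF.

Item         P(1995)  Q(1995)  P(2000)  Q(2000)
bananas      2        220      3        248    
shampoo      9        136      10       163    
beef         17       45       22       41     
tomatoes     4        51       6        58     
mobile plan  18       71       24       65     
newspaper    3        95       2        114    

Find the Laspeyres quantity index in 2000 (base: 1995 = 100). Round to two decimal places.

104.96

Laspeyres quantity index uses base-period prices as weights.
ΣP(1995)·Q(2000) = 2×248 + 9×163 + 17×41 + 4×58 + 18×65 + 3×114 = 496 + 1467 + 697 + 232 + 1170 + 342 = 4404
ΣP(1995)·Q(1995) = 2×220 + 9×136 + 17×45 + 4×51 + 18×71 + 3×95 = 440 + 1224 + 765 + 204 + 1278 + 285 = 4196
Index = 4404 / 4196 × 100 = 104.9571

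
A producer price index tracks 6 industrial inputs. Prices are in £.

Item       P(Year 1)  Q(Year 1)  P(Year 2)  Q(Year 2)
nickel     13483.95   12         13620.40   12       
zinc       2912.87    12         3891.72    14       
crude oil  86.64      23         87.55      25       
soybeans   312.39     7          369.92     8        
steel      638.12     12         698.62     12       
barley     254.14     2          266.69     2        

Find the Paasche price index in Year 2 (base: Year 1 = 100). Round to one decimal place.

107.7

Paasche price index uses current-period quantities as weights.
ΣP(Year 2)·Q(Year 2) = 13620.40×12 + 3891.72×14 + 87.55×25 + 369.92×8 + 698.62×12 + 266.69×2 = 163444.8 + 54484.08 + 2188.75 + 2959.36 + 8383.44 + 533.38 = 231993.81
ΣP(Year 1)·Q(Year 2) = 13483.95×12 + 2912.87×14 + 86.64×25 + 312.39×8 + 638.12×12 + 254.14×2 = 161807.4 + 40780.18 + 2166 + 2499.12 + 7657.44 + 508.28 = 215418.42
Index = 231993.81 / 215418.42 × 100 = 107.6945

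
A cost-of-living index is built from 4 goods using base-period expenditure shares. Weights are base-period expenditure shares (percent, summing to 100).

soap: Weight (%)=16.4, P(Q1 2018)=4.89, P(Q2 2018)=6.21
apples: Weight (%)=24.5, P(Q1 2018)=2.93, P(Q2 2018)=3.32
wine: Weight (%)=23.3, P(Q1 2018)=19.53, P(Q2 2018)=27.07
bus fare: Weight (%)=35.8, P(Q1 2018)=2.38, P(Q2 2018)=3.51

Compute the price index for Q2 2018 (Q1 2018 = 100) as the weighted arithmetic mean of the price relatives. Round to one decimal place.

soap: 16.4 × (6.21/4.89) = 16.4 × 1.269939 = 20.8270
apples: 24.5 × (3.32/2.93) = 24.5 × 1.133106 = 27.7611
wine: 23.3 × (27.07/19.53) = 23.3 × 1.386073 = 32.2955
bus fare: 35.8 × (3.51/2.38) = 35.8 × 1.474790 = 52.7975
Index = Σ wᵢ·(p₁ᵢ/p₀ᵢ) = 20.8270 + 27.7611 + 32.2955 + 52.7975 = 133.6811

133.7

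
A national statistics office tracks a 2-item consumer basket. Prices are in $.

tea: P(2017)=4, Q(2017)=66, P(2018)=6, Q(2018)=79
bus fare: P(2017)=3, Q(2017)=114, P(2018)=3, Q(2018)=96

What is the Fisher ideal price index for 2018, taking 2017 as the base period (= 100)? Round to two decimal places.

123.95

Laspeyres component (base-period weights):
ΣP(2018)Q(2017) = 6×66 + 3×114 = 396 + 342 = 738
ΣP(2017)Q(2017) = 4×66 + 3×114 = 264 + 342 = 606
L = 738 / 606 × 100 = 121.7822
Paasche component (current-period weights):
ΣP(2018)Q(2018) = 6×79 + 3×96 = 474 + 288 = 762
ΣP(2017)Q(2018) = 4×79 + 3×96 = 316 + 288 = 604
P = 762 / 604 × 100 = 126.1589
Fisher = √(L × P) = √(121.7822 × 126.1589) = 123.9512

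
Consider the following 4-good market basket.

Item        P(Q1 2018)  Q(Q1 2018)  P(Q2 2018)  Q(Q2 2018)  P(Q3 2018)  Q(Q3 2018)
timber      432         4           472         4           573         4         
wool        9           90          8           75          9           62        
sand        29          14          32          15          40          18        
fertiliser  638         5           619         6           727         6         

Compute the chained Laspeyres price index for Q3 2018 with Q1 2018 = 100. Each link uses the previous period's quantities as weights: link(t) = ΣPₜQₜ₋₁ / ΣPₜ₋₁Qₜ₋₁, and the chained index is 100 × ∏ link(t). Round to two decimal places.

Link Q1 2018→Q2 2018:
ΣP(Q2 2018)Q(Q1 2018) = 472×4 + 8×90 + 32×14 + 619×5 = 1888 + 720 + 448 + 3095 = 6151
ΣP(Q1 2018)Q(Q1 2018) = 432×4 + 9×90 + 29×14 + 638×5 = 1728 + 810 + 406 + 3190 = 6134
link = 6151/6134 = 1.002771
Link Q2 2018→Q3 2018:
ΣP(Q3 2018)Q(Q2 2018) = 573×4 + 9×75 + 40×15 + 727×6 = 2292 + 675 + 600 + 4362 = 7929
ΣP(Q2 2018)Q(Q2 2018) = 472×4 + 8×75 + 32×15 + 619×6 = 1888 + 600 + 480 + 3714 = 6682
link = 7929/6682 = 1.186621
Chained index = 100 × 1.002771 × 1.186621 = 118.9909

118.99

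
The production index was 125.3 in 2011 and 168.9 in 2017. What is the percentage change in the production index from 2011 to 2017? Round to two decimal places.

34.80%

Change = (168.9 − 125.3) / 125.3 × 100
       = 43.6 / 125.3 × 100 = 34.7965%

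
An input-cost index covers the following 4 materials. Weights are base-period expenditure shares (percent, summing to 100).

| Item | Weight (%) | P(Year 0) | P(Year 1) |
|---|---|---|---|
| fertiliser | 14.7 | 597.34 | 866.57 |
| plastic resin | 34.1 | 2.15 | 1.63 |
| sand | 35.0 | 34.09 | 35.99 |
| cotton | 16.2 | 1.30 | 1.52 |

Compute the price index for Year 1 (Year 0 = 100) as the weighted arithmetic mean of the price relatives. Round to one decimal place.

fertiliser: 14.7 × (866.57/597.34) = 14.7 × 1.450715 = 21.3255
plastic resin: 34.1 × (1.63/2.15) = 34.1 × 0.758140 = 25.8526
sand: 35.0 × (35.99/34.09) = 35.0 × 1.055735 = 36.9507
cotton: 16.2 × (1.52/1.30) = 16.2 × 1.169231 = 18.9415
Index = Σ wᵢ·(p₁ᵢ/p₀ᵢ) = 21.3255 + 25.8526 + 36.9507 + 18.9415 = 103.0703

103.1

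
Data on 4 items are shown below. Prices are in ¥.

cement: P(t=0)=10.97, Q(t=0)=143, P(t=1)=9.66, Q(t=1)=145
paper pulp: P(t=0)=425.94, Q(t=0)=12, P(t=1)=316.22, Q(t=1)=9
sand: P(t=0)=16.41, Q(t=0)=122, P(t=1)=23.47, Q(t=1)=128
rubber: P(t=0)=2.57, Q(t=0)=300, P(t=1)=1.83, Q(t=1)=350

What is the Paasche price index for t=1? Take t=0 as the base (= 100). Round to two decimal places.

93.68

Paasche price index uses current-period quantities as weights.
ΣP(t=1)·Q(t=1) = 9.66×145 + 316.22×9 + 23.47×128 + 1.83×350 = 1400.7 + 2845.98 + 3004.16 + 640.5 = 7891.34
ΣP(t=0)·Q(t=1) = 10.97×145 + 425.94×9 + 16.41×128 + 2.57×350 = 1590.65 + 3833.46 + 2100.48 + 899.5 = 8424.09
Index = 7891.34 / 8424.09 × 100 = 93.6759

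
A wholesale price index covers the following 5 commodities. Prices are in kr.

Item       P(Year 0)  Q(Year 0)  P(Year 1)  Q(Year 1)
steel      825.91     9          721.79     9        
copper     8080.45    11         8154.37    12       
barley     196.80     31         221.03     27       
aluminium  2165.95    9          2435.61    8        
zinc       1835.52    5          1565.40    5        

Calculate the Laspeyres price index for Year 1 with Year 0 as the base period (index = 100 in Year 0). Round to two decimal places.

101.30

Laspeyres price index uses base-period quantities as weights.
ΣP(Year 1)·Q(Year 0) = 721.79×9 + 8154.37×11 + 221.03×31 + 2435.61×9 + 1565.40×5 = 6496.11 + 89698.07 + 6851.93 + 21920.49 + 7827 = 132793.6
ΣP(Year 0)·Q(Year 0) = 825.91×9 + 8080.45×11 + 196.80×31 + 2165.95×9 + 1835.52×5 = 7433.19 + 88884.95 + 6100.8 + 19493.55 + 9177.6 = 131090.09
Index = 132793.6 / 131090.09 × 100 = 101.2995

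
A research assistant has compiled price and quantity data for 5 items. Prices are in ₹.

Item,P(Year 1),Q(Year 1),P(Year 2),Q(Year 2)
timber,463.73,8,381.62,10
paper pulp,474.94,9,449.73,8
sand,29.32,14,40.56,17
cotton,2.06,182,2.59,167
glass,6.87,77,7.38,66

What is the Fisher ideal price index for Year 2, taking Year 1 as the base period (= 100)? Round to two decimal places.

Laspeyres component (base-period weights):
ΣP(Year 2)Q(Year 1) = 381.62×8 + 449.73×9 + 40.56×14 + 2.59×182 + 7.38×77 = 3052.96 + 4047.57 + 567.84 + 471.38 + 568.26 = 8708.01
ΣP(Year 1)Q(Year 1) = 463.73×8 + 474.94×9 + 29.32×14 + 2.06×182 + 6.87×77 = 3709.84 + 4274.46 + 410.48 + 374.92 + 528.99 = 9298.69
L = 8708.01 / 9298.69 × 100 = 93.6477
Paasche component (current-period weights):
ΣP(Year 2)Q(Year 2) = 381.62×10 + 449.73×8 + 40.56×17 + 2.59×167 + 7.38×66 = 3816.2 + 3597.84 + 689.52 + 432.53 + 487.08 = 9023.17
ΣP(Year 1)Q(Year 2) = 463.73×10 + 474.94×8 + 29.32×17 + 2.06×167 + 6.87×66 = 4637.3 + 3799.52 + 498.44 + 344.02 + 453.42 = 9732.7
P = 9023.17 / 9732.7 × 100 = 92.7098
Fisher = √(L × P) = √(93.6477 × 92.7098) = 93.1776

93.18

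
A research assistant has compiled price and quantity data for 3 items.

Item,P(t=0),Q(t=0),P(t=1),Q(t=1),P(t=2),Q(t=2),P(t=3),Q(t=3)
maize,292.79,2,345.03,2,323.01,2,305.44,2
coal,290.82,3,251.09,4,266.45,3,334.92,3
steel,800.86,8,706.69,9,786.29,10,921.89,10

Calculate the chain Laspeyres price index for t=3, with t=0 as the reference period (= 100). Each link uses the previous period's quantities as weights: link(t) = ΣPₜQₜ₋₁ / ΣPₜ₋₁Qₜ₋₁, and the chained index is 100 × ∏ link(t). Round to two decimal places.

114.60

Link t=0→t=1:
ΣP(t=1)Q(t=0) = 345.03×2 + 251.09×3 + 706.69×8 = 690.06 + 753.27 + 5653.52 = 7096.85
ΣP(t=0)Q(t=0) = 292.79×2 + 290.82×3 + 800.86×8 = 585.58 + 872.46 + 6406.88 = 7864.92
link = 7096.85/7864.92 = 0.902342
Link t=1→t=2:
ΣP(t=2)Q(t=1) = 323.01×2 + 266.45×4 + 786.29×9 = 646.02 + 1065.8 + 7076.61 = 8788.43
ΣP(t=1)Q(t=1) = 345.03×2 + 251.09×4 + 706.69×9 = 690.06 + 1004.36 + 6360.21 = 8054.63
link = 8788.43/8054.63 = 1.091103
Link t=2→t=3:
ΣP(t=3)Q(t=2) = 305.44×2 + 334.92×3 + 921.89×10 = 610.88 + 1004.76 + 9218.9 = 10834.54
ΣP(t=2)Q(t=2) = 323.01×2 + 266.45×3 + 786.29×10 = 646.02 + 799.35 + 7862.9 = 9308.27
link = 10834.54/9308.27 = 1.163969
Chained index = 100 × 0.902342 × 1.091103 × 1.163969 = 114.5984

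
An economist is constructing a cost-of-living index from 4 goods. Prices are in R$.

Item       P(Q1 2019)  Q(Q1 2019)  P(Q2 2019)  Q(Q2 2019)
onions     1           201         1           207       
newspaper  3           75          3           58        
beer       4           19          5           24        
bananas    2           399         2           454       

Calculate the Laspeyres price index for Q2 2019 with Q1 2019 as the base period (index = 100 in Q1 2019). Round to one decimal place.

Laspeyres price index uses base-period quantities as weights.
ΣP(Q2 2019)·Q(Q1 2019) = 1×201 + 3×75 + 5×19 + 2×399 = 201 + 225 + 95 + 798 = 1319
ΣP(Q1 2019)·Q(Q1 2019) = 1×201 + 3×75 + 4×19 + 2×399 = 201 + 225 + 76 + 798 = 1300
Index = 1319 / 1300 × 100 = 101.4615

101.5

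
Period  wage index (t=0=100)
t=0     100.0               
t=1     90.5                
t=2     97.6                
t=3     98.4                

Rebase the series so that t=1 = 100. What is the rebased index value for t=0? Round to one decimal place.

110.5

Rebased(t=0) = 100.0 / 90.5 × 100 = 110.4972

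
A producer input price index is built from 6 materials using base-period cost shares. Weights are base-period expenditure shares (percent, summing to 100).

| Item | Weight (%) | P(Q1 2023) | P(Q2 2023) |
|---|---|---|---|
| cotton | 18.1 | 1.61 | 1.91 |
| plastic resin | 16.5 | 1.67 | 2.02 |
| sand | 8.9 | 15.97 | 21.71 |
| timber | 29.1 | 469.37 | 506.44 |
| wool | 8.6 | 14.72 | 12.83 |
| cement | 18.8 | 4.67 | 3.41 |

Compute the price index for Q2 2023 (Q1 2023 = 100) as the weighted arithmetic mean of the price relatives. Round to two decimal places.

106.15

cotton: 18.1 × (1.91/1.61) = 18.1 × 1.186335 = 21.4727
plastic resin: 16.5 × (2.02/1.67) = 16.5 × 1.209581 = 19.9581
sand: 8.9 × (21.71/15.97) = 8.9 × 1.359424 = 12.0989
timber: 29.1 × (506.44/469.37) = 29.1 × 1.078978 = 31.3983
wool: 8.6 × (12.83/14.72) = 8.6 × 0.871603 = 7.4958
cement: 18.8 × (3.41/4.67) = 18.8 × 0.730193 = 13.7276
Index = Σ wᵢ·(p₁ᵢ/p₀ᵢ) = 21.4727 + 19.9581 + 12.0989 + 31.3983 + 7.4958 + 13.7276 = 106.1513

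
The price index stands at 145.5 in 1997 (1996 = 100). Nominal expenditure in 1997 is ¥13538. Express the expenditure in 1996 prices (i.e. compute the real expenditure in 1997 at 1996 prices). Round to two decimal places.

Real = Nominal ÷ (Index/100) = 13538 ÷ (145.5/100)
     = 13538 ÷ 1.455 = 9304.4674

9304.47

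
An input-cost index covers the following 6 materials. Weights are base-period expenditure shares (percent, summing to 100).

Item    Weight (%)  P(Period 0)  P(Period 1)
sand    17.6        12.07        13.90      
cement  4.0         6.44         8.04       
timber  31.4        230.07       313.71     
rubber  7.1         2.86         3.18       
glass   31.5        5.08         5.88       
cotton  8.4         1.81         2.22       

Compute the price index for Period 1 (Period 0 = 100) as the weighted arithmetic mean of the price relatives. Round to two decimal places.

122.74

sand: 17.6 × (13.90/12.07) = 17.6 × 1.151616 = 20.2684
cement: 4.0 × (8.04/6.44) = 4.0 × 1.248447 = 4.9938
timber: 31.4 × (313.71/230.07) = 31.4 × 1.363542 = 42.8152
rubber: 7.1 × (3.18/2.86) = 7.1 × 1.111888 = 7.8944
glass: 31.5 × (5.88/5.08) = 31.5 × 1.157480 = 36.4606
cotton: 8.4 × (2.22/1.81) = 8.4 × 1.226519 = 10.3028
Index = Σ wᵢ·(p₁ᵢ/p₀ᵢ) = 20.2684 + 4.9938 + 42.8152 + 7.8944 + 36.4606 + 10.3028 = 122.7352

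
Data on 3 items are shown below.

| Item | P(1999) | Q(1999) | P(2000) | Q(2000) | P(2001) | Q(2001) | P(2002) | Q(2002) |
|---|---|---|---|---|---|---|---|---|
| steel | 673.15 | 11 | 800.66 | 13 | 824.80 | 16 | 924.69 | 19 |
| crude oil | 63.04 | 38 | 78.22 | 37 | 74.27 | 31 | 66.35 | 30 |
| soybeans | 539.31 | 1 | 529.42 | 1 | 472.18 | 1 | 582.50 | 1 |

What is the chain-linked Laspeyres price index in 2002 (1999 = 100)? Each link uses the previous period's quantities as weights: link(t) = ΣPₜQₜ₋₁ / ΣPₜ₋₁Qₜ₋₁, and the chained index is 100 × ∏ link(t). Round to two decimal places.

Link 1999→2000:
ΣP(2000)Q(1999) = 800.66×11 + 78.22×38 + 529.42×1 = 8807.26 + 2972.36 + 529.42 = 12309.04
ΣP(1999)Q(1999) = 673.15×11 + 63.04×38 + 539.31×1 = 7404.65 + 2395.52 + 539.31 = 10339.48
link = 12309.04/10339.48 = 1.190489
Link 2000→2001:
ΣP(2001)Q(2000) = 824.80×13 + 74.27×37 + 472.18×1 = 10722.4 + 2747.99 + 472.18 = 13942.57
ΣP(2000)Q(2000) = 800.66×13 + 78.22×37 + 529.42×1 = 10408.58 + 2894.14 + 529.42 = 13832.14
link = 13942.57/13832.14 = 1.007984
Link 2001→2002:
ΣP(2002)Q(2001) = 924.69×16 + 66.35×31 + 582.50×1 = 14795.04 + 2056.85 + 582.5 = 17434.39
ΣP(2001)Q(2001) = 824.80×16 + 74.27×31 + 472.18×1 = 13196.8 + 2302.37 + 472.18 = 15971.35
link = 17434.39/15971.35 = 1.091604
Chained index = 100 × 1.190489 × 1.007984 × 1.091604 = 130.9918

130.99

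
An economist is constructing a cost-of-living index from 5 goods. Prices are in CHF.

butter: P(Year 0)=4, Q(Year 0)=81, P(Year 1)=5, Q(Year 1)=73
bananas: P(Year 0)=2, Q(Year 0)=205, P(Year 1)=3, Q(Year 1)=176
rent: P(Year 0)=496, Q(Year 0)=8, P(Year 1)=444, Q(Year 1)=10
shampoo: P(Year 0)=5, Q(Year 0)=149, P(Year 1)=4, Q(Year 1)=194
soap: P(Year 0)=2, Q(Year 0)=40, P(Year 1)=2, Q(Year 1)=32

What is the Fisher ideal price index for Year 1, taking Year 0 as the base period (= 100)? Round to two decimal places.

Laspeyres component (base-period weights):
ΣP(Year 1)Q(Year 0) = 5×81 + 3×205 + 444×8 + 4×149 + 2×40 = 405 + 615 + 3552 + 596 + 80 = 5248
ΣP(Year 0)Q(Year 0) = 4×81 + 2×205 + 496×8 + 5×149 + 2×40 = 324 + 410 + 3968 + 745 + 80 = 5527
L = 5248 / 5527 × 100 = 94.9521
Paasche component (current-period weights):
ΣP(Year 1)Q(Year 1) = 5×73 + 3×176 + 444×10 + 4×194 + 2×32 = 365 + 528 + 4440 + 776 + 64 = 6173
ΣP(Year 0)Q(Year 1) = 4×73 + 2×176 + 496×10 + 5×194 + 2×32 = 292 + 352 + 4960 + 970 + 64 = 6638
P = 6173 / 6638 × 100 = 92.9949
Fisher = √(L × P) = √(94.9521 × 92.9949) = 93.9684

93.97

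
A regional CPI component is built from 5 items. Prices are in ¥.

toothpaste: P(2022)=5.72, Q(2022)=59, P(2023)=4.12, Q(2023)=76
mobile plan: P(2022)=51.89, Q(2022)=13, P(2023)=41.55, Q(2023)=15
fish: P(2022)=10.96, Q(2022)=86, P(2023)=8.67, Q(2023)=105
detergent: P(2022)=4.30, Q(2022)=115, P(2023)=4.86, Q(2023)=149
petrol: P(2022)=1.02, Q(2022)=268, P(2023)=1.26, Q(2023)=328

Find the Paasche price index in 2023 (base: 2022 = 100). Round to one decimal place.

Paasche price index uses current-period quantities as weights.
ΣP(2023)·Q(2023) = 4.12×76 + 41.55×15 + 8.67×105 + 4.86×149 + 1.26×328 = 313.12 + 623.25 + 910.35 + 724.14 + 413.28 = 2984.14
ΣP(2022)·Q(2023) = 5.72×76 + 51.89×15 + 10.96×105 + 4.30×149 + 1.02×328 = 434.72 + 778.35 + 1150.8 + 640.7 + 334.56 = 3339.13
Index = 2984.14 / 3339.13 × 100 = 89.3688

89.4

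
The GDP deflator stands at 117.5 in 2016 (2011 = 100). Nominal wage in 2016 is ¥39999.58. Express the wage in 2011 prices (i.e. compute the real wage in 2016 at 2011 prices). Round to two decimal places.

34042.20

Real = Nominal ÷ (Index/100) = 39999.58 ÷ (117.5/100)
     = 39999.58 ÷ 1.175 = 34042.1957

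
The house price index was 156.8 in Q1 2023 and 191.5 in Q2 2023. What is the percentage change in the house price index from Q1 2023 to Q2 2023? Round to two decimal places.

Change = (191.5 − 156.8) / 156.8 × 100
       = 34.7 / 156.8 × 100 = 22.1301%

22.13%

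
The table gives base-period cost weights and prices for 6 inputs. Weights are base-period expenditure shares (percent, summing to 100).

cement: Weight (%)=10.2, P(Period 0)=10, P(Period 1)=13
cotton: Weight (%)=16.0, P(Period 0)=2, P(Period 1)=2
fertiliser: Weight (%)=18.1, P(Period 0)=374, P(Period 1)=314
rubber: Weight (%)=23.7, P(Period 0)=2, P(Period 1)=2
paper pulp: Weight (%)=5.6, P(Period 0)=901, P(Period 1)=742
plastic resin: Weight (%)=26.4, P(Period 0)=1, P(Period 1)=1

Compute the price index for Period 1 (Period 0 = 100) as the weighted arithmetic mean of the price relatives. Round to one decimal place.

cement: 10.2 × (13/10) = 10.2 × 1.300000 = 13.2600
cotton: 16.0 × (2/2) = 16.0 × 1.000000 = 16.0000
fertiliser: 18.1 × (314/374) = 18.1 × 0.839572 = 15.1963
rubber: 23.7 × (2/2) = 23.7 × 1.000000 = 23.7000
paper pulp: 5.6 × (742/901) = 5.6 × 0.823529 = 4.6118
plastic resin: 26.4 × (1/1) = 26.4 × 1.000000 = 26.4000
Index = Σ wᵢ·(p₁ᵢ/p₀ᵢ) = 13.2600 + 16.0000 + 15.1963 + 23.7000 + 4.6118 + 26.4000 = 99.1680

99.2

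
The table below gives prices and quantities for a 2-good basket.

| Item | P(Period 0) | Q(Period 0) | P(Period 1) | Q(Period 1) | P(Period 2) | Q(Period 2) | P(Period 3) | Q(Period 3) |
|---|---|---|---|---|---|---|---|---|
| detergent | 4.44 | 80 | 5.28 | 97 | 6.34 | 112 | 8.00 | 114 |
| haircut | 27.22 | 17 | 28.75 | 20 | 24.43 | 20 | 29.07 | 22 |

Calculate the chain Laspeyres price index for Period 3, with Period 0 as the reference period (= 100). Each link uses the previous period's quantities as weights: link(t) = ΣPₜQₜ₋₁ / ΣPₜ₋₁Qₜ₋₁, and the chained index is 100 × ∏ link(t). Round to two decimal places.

139.37

Link Period 0→Period 1:
ΣP(Period 1)Q(Period 0) = 5.28×80 + 28.75×17 = 422.4 + 488.75 = 911.15
ΣP(Period 0)Q(Period 0) = 4.44×80 + 27.22×17 = 355.2 + 462.74 = 817.94
link = 911.15/817.94 = 1.113957
Link Period 1→Period 2:
ΣP(Period 2)Q(Period 1) = 6.34×97 + 24.43×20 = 614.98 + 488.6 = 1103.58
ΣP(Period 1)Q(Period 1) = 5.28×97 + 28.75×20 = 512.16 + 575 = 1087.16
link = 1103.58/1087.16 = 1.015104
Link Period 2→Period 3:
ΣP(Period 3)Q(Period 2) = 8.00×112 + 29.07×20 = 896 + 581.4 = 1477.4
ΣP(Period 2)Q(Period 2) = 6.34×112 + 24.43×20 = 710.08 + 488.6 = 1198.68
link = 1477.4/1198.68 = 1.232522
Chained index = 100 × 1.113957 × 1.015104 × 1.232522 = 139.3714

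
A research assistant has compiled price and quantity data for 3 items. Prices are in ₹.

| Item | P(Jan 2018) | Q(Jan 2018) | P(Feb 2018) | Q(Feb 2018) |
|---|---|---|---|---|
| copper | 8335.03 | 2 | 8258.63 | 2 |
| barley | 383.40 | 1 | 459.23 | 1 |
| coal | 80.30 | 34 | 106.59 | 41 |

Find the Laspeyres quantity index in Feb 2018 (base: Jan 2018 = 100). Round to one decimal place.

102.8

Laspeyres quantity index uses base-period prices as weights.
ΣP(Jan 2018)·Q(Feb 2018) = 8335.03×2 + 383.40×1 + 80.30×41 = 16670.06 + 383.4 + 3292.3 = 20345.76
ΣP(Jan 2018)·Q(Jan 2018) = 8335.03×2 + 383.40×1 + 80.30×34 = 16670.06 + 383.4 + 2730.2 = 19783.66
Index = 20345.76 / 19783.66 × 100 = 102.8412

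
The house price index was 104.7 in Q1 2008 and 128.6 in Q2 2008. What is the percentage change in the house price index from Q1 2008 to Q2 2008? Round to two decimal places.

Change = (128.6 − 104.7) / 104.7 × 100
       = 23.9 / 104.7 × 100 = 22.8271%

22.83%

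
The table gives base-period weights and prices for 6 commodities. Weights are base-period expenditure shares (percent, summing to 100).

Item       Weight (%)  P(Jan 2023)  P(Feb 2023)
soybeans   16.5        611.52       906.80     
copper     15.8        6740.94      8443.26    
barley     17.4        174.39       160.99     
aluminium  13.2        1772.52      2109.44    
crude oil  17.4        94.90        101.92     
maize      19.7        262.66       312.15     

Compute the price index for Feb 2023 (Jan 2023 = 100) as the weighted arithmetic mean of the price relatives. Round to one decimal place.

soybeans: 16.5 × (906.80/611.52) = 16.5 × 1.482862 = 24.4672
copper: 15.8 × (8443.26/6740.94) = 15.8 × 1.252535 = 19.7900
barley: 17.4 × (160.99/174.39) = 17.4 × 0.923161 = 16.0630
aluminium: 13.2 × (2109.44/1772.52) = 13.2 × 1.190080 = 15.7091
crude oil: 17.4 × (101.92/94.90) = 17.4 × 1.073973 = 18.6871
maize: 19.7 × (312.15/262.66) = 19.7 × 1.188418 = 23.4118
Index = Σ wᵢ·(p₁ᵢ/p₀ᵢ) = 24.4672 + 19.7900 + 16.0630 + 15.7091 + 18.6871 + 23.4118 = 118.1283

118.1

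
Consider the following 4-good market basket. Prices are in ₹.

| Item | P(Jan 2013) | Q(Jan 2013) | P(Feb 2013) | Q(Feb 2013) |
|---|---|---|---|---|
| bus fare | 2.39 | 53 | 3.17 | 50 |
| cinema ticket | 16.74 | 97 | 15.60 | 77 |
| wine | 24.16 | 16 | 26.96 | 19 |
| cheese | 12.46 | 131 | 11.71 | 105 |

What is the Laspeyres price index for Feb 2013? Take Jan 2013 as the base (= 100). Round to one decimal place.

96.7

Laspeyres price index uses base-period quantities as weights.
ΣP(Feb 2013)·Q(Jan 2013) = 3.17×53 + 15.60×97 + 26.96×16 + 11.71×131 = 168.01 + 1513.2 + 431.36 + 1534.01 = 3646.58
ΣP(Jan 2013)·Q(Jan 2013) = 2.39×53 + 16.74×97 + 24.16×16 + 12.46×131 = 126.67 + 1623.78 + 386.56 + 1632.26 = 3769.27
Index = 3646.58 / 3769.27 × 100 = 96.7450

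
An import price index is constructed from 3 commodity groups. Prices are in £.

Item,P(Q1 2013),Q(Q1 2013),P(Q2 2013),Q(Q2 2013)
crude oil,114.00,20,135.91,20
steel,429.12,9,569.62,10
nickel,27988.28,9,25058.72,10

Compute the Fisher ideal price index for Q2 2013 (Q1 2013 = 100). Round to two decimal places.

90.43

Laspeyres component (base-period weights):
ΣP(Q2 2013)Q(Q1 2013) = 135.91×20 + 569.62×9 + 25058.72×9 = 2718.2 + 5126.58 + 225528.48 = 233373.26
ΣP(Q1 2013)Q(Q1 2013) = 114.00×20 + 429.12×9 + 27988.28×9 = 2280 + 3862.08 + 251894.52 = 258036.6
L = 233373.26 / 258036.6 × 100 = 90.4419
Paasche component (current-period weights):
ΣP(Q2 2013)Q(Q2 2013) = 135.91×20 + 569.62×10 + 25058.72×10 = 2718.2 + 5696.2 + 250587.2 = 259001.6
ΣP(Q1 2013)Q(Q2 2013) = 114.00×20 + 429.12×10 + 27988.28×10 = 2280 + 4291.2 + 279882.8 = 286454
P = 259001.6 / 286454 × 100 = 90.4165
Fisher = √(L × P) = √(90.4419 × 90.4165) = 90.4292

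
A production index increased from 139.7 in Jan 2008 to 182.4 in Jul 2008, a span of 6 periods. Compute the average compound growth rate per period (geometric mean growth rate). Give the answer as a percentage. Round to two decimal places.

Growth factor = (182.4/139.7)^(1/6) = (1.305655)^(1/6) = 1.045454
Growth rate = 1.045454 − 1 = 0.045454 = 4.5454%

4.55%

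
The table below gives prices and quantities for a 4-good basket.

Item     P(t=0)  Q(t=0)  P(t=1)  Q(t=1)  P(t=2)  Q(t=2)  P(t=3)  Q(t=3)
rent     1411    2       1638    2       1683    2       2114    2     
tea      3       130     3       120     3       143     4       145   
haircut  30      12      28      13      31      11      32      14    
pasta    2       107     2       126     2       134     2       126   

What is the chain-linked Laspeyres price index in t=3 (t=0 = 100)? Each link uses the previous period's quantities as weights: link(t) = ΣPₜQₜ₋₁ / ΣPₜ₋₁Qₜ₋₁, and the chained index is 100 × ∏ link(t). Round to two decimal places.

Link t=0→t=1:
ΣP(t=1)Q(t=0) = 1638×2 + 3×130 + 28×12 + 2×107 = 3276 + 390 + 336 + 214 = 4216
ΣP(t=0)Q(t=0) = 1411×2 + 3×130 + 30×12 + 2×107 = 2822 + 390 + 360 + 214 = 3786
link = 4216/3786 = 1.113576
Link t=1→t=2:
ΣP(t=2)Q(t=1) = 1683×2 + 3×120 + 31×13 + 2×126 = 3366 + 360 + 403 + 252 = 4381
ΣP(t=1)Q(t=1) = 1638×2 + 3×120 + 28×13 + 2×126 = 3276 + 360 + 364 + 252 = 4252
link = 4381/4252 = 1.030339
Link t=2→t=3:
ΣP(t=3)Q(t=2) = 2114×2 + 4×143 + 32×11 + 2×134 = 4228 + 572 + 352 + 268 = 5420
ΣP(t=2)Q(t=2) = 1683×2 + 3×143 + 31×11 + 2×134 = 3366 + 429 + 341 + 268 = 4404
link = 5420/4404 = 1.230699
Chained index = 100 × 1.113576 × 1.030339 × 1.230699 = 141.2056

141.21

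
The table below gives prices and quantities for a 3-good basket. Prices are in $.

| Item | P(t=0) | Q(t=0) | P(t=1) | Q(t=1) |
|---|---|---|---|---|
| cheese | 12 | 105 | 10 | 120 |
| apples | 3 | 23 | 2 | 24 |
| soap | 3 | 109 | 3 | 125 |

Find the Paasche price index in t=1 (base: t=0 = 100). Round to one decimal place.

Paasche price index uses current-period quantities as weights.
ΣP(t=1)·Q(t=1) = 10×120 + 2×24 + 3×125 = 1200 + 48 + 375 = 1623
ΣP(t=0)·Q(t=1) = 12×120 + 3×24 + 3×125 = 1440 + 72 + 375 = 1887
Index = 1623 / 1887 × 100 = 86.0095

86.0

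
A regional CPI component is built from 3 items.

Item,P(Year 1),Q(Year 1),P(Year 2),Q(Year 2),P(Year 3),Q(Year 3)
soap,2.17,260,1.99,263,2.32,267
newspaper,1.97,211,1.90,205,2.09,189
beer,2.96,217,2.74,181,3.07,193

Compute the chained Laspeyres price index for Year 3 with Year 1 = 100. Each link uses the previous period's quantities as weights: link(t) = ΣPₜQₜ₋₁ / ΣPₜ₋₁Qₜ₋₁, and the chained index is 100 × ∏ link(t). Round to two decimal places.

Link Year 1→Year 2:
ΣP(Year 2)Q(Year 1) = 1.99×260 + 1.90×211 + 2.74×217 = 517.4 + 400.9 + 594.58 = 1512.88
ΣP(Year 1)Q(Year 1) = 2.17×260 + 1.97×211 + 2.96×217 = 564.2 + 415.67 + 642.32 = 1622.19
link = 1512.88/1622.19 = 0.932616
Link Year 2→Year 3:
ΣP(Year 3)Q(Year 2) = 2.32×263 + 2.09×205 + 3.07×181 = 610.16 + 428.45 + 555.67 = 1594.28
ΣP(Year 2)Q(Year 2) = 1.99×263 + 1.90×205 + 2.74×181 = 523.37 + 389.5 + 495.94 = 1408.81
link = 1594.28/1408.81 = 1.131650
Chained index = 100 × 0.932616 × 1.131650 = 105.5395

105.54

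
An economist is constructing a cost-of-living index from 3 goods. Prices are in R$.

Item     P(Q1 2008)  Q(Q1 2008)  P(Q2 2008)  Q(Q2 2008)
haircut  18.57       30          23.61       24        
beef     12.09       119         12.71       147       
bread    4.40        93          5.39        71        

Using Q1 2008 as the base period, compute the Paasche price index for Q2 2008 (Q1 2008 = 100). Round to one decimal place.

111.1

Paasche price index uses current-period quantities as weights.
ΣP(Q2 2008)·Q(Q2 2008) = 23.61×24 + 12.71×147 + 5.39×71 = 566.64 + 1868.37 + 382.69 = 2817.7
ΣP(Q1 2008)·Q(Q2 2008) = 18.57×24 + 12.09×147 + 4.40×71 = 445.68 + 1777.23 + 312.4 = 2535.31
Index = 2817.7 / 2535.31 × 100 = 111.1383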